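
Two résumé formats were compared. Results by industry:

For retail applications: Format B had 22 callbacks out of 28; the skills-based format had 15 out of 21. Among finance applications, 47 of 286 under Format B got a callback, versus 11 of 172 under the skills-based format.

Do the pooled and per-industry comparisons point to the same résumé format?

Yes

Retail: Format B 22/28 = 78.6%, the skills-based format 15/21 = 71.4% → Format B
Finance: Format B 47/286 = 16.4%, the skills-based format 11/172 = 6.4% → Format B
Overall: Format B 69/314 = 22.0%, the skills-based format 26/193 = 13.5% → Format B
Format B wins overall and in every industry group — no reversal.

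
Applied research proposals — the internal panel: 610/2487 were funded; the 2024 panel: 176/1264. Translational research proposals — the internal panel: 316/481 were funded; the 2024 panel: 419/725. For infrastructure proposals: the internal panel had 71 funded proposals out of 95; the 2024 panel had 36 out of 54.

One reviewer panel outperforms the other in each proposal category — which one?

Applied research: the internal panel 610/2487 = 24.5%, the 2024 panel 176/1264 = 13.9% → the internal panel
Translational research: the internal panel 316/481 = 65.7%, the 2024 panel 419/725 = 57.8% → the internal panel
Infrastructure: the internal panel 71/95 = 74.7%, the 2024 panel 36/54 = 66.7% → the internal panel
The internal panel has the higher rate in all 3 groups.

the internal panel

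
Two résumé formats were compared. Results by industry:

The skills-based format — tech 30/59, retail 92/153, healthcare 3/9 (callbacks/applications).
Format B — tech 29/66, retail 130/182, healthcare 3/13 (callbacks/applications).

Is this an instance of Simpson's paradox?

No

Tech: the skills-based format 30/59 = 50.8%, Format B 29/66 = 43.9% → the skills-based format
Retail: the skills-based format 92/153 = 60.1%, Format B 130/182 = 71.4% → Format B
Healthcare: the skills-based format 3/9 = 33.3%, Format B 3/13 = 23.1% → the skills-based format
Overall: the skills-based format 125/221 = 56.6%, Format B 162/261 = 62.1% → Format B
Neither sweeps: the skills-based format wins 2 of 3 groups, Format B wins 1. Format B wins overall but not every group — no Simpson reversal.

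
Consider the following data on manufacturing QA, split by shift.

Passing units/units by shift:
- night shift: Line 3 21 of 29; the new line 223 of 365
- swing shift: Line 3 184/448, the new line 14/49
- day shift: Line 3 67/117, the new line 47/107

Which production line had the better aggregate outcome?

the new line

Night shift: Line 3 21/29 = 72.4%, the new line 223/365 = 61.1% → Line 3
Swing shift: Line 3 184/448 = 41.1%, the new line 14/49 = 28.6% → Line 3
Day shift: Line 3 67/117 = 57.3%, the new line 47/107 = 43.9% → Line 3
Overall: Line 3 272/594 = 45.8%, the new line 284/521 = 54.5% → the new line
(Line 3 wins every shift group but the new line wins overall — Line 3's units skew toward the low-rate swing shift group.)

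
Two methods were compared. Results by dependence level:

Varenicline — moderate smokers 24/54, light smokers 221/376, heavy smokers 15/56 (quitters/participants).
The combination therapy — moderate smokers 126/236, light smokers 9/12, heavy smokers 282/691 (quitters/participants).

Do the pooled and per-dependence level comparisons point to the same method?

No

Moderate smokers: varenicline 24/54 = 44.4%, the combination therapy 126/236 = 53.4% → the combination therapy
Light smokers: varenicline 221/376 = 58.8%, the combination therapy 9/12 = 75.0% → the combination therapy
Heavy smokers: varenicline 15/56 = 26.8%, the combination therapy 282/691 = 40.8% → the combination therapy
Overall: varenicline 260/486 = 53.5%, the combination therapy 417/939 = 44.4% → varenicline
The combination therapy wins each dependence group but varenicline wins overall — the comparison reverses. The combination therapy's participants skew toward heavy smokers, which has a lower base rate.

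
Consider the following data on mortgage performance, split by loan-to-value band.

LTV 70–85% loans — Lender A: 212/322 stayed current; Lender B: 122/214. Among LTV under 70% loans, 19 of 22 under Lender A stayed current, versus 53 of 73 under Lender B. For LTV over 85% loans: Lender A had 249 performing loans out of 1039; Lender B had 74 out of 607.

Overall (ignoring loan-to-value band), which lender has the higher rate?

Lender A

LTV 70–85%: Lender A 212/322 = 65.8%, Lender B 122/214 = 57.0% → Lender A
LTV under 70%: Lender A 19/22 = 86.4%, Lender B 53/73 = 72.6% → Lender A
LTV over 85%: Lender A 249/1039 = 24.0%, Lender B 74/607 = 12.2% → Lender A
Overall: Lender A 480/1383 = 34.7%, Lender B 249/894 = 27.9% → Lender A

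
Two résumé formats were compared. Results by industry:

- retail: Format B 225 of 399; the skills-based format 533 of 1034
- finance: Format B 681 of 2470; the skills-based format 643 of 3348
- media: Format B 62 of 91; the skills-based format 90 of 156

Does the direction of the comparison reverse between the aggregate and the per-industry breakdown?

Retail: Format B 225/399 = 56.4%, the skills-based format 533/1034 = 51.5% → Format B
Finance: Format B 681/2470 = 27.6%, the skills-based format 643/3348 = 19.2% → Format B
Media: Format B 62/91 = 68.1%, the skills-based format 90/156 = 57.7% → Format B
Overall: Format B 968/2960 = 32.7%, the skills-based format 1266/4538 = 27.9% → Format B
Format B wins overall and in every industry group — no reversal.

No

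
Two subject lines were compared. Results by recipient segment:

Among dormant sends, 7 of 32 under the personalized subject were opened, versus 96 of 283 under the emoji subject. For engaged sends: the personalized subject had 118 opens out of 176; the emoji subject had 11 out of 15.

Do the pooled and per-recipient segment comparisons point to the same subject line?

Dormant: the personalized subject 7/32 = 21.9%, the emoji subject 96/283 = 33.9% → the emoji subject
Engaged: the personalized subject 118/176 = 67.0%, the emoji subject 11/15 = 73.3% → the emoji subject
Overall: the personalized subject 125/208 = 60.1%, the emoji subject 107/298 = 35.9% → the personalized subject
The emoji subject wins each recipient group but the personalized subject wins overall — the comparison reverses. The emoji subject's sends skew toward dormant, which has a lower base rate.

No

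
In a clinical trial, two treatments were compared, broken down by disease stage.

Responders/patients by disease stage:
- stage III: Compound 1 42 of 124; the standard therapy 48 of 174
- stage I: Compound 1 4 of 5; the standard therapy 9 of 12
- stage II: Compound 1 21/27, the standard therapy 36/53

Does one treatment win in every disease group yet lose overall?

No

Stage III: Compound 1 42/124 = 33.9%, the standard therapy 48/174 = 27.6% → Compound 1
Stage I: Compound 1 4/5 = 80.0%, the standard therapy 9/12 = 75.0% → Compound 1
Stage II: Compound 1 21/27 = 77.8%, the standard therapy 36/53 = 67.9% → Compound 1
Overall: Compound 1 67/156 = 42.9%, the standard therapy 93/239 = 38.9% → Compound 1
Compound 1 wins overall and in every disease group — no reversal.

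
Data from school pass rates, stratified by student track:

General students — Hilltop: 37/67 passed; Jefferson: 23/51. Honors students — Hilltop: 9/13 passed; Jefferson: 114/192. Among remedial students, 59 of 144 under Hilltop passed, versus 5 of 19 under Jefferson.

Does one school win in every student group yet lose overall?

General: Hilltop 37/67 = 55.2%, Jefferson 23/51 = 45.1% → Hilltop
Honors: Hilltop 9/13 = 69.2%, Jefferson 114/192 = 59.4% → Hilltop
Remedial: Hilltop 59/144 = 41.0%, Jefferson 5/19 = 26.3% → Hilltop
Overall: Hilltop 105/224 = 46.9%, Jefferson 142/262 = 54.2% → Jefferson
Hilltop wins each student group but Jefferson wins overall — the comparison reverses. Hilltop's students skew toward remedial, which has a lower base rate.

Yes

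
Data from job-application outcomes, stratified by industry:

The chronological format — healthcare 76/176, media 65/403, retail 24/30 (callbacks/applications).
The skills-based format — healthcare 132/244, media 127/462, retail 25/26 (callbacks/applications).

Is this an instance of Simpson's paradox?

No

Healthcare: the chronological format 76/176 = 43.2%, the skills-based format 132/244 = 54.1% → the skills-based format
Media: the chronological format 65/403 = 16.1%, the skills-based format 127/462 = 27.5% → the skills-based format
Retail: the chronological format 24/30 = 80.0%, the skills-based format 25/26 = 96.2% → the skills-based format
Overall: the chronological format 165/609 = 27.1%, the skills-based format 284/732 = 38.8% → the skills-based format
The skills-based format wins overall and in every industry group — no reversal.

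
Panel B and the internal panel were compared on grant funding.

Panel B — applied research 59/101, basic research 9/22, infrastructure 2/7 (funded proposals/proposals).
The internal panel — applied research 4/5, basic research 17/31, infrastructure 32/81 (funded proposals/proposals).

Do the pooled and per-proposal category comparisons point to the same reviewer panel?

No

Applied research: Panel B 59/101 = 58.4%, the internal panel 4/5 = 80.0% → the internal panel
Basic research: Panel B 9/22 = 40.9%, the internal panel 17/31 = 54.8% → the internal panel
Infrastructure: Panel B 2/7 = 28.6%, the internal panel 32/81 = 39.5% → the internal panel
Overall: Panel B 70/130 = 53.8%, the internal panel 53/117 = 45.3% → Panel B
The internal panel wins each proposal group but Panel B wins overall — the comparison reverses. The internal panel's proposals skew toward infrastructure, which has a lower base rate.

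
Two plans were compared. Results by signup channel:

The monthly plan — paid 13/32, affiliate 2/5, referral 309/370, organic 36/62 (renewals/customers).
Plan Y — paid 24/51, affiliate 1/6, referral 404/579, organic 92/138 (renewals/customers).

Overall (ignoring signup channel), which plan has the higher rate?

the monthly plan

Paid: the monthly plan 13/32 = 40.6%, Plan Y 24/51 = 47.1% → Plan Y
Affiliate: the monthly plan 2/5 = 40.0%, Plan Y 1/6 = 16.7% → the monthly plan
Referral: the monthly plan 309/370 = 83.5%, Plan Y 404/579 = 69.8% → the monthly plan
Organic: the monthly plan 36/62 = 58.1%, Plan Y 92/138 = 66.7% → Plan Y
Overall: the monthly plan 360/469 = 76.8%, Plan Y 521/774 = 67.3% → the monthly plan
(Neither sweeps every signup group, but the monthly plan has the higher pooled rate.)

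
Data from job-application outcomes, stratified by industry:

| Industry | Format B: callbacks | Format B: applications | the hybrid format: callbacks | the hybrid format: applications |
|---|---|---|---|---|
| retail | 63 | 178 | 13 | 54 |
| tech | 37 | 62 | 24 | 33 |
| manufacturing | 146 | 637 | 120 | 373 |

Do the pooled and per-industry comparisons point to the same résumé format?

Retail: Format B 63/178 = 35.4%, the hybrid format 13/54 = 24.1% → Format B
Tech: Format B 37/62 = 59.7%, the hybrid format 24/33 = 72.7% → the hybrid format
Manufacturing: Format B 146/637 = 22.9%, the hybrid format 120/373 = 32.2% → the hybrid format
Overall: Format B 246/877 = 28.1%, the hybrid format 157/460 = 34.1% → the hybrid format
Neither sweeps: Format B wins 1 of 3 groups, the hybrid format wins 2. The hybrid format wins overall but not every group — no Simpson reversal.

No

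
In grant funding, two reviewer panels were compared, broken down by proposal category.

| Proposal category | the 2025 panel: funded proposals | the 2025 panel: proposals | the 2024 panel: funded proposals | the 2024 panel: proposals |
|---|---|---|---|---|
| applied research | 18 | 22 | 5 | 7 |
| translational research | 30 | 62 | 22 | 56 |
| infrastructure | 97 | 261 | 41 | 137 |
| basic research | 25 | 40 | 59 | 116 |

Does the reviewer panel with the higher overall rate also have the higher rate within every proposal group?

Applied research: the 2025 panel 18/22 = 81.8%, the 2024 panel 5/7 = 71.4% → the 2025 panel
Translational research: the 2025 panel 30/62 = 48.4%, the 2024 panel 22/56 = 39.3% → the 2025 panel
Infrastructure: the 2025 panel 97/261 = 37.2%, the 2024 panel 41/137 = 29.9% → the 2025 panel
Basic research: the 2025 panel 25/40 = 62.5%, the 2024 panel 59/116 = 50.9% → the 2025 panel
Overall: the 2025 panel 170/385 = 44.2%, the 2024 panel 127/316 = 40.2% → the 2025 panel
The 2025 panel wins overall and in every proposal group — no reversal.

Yes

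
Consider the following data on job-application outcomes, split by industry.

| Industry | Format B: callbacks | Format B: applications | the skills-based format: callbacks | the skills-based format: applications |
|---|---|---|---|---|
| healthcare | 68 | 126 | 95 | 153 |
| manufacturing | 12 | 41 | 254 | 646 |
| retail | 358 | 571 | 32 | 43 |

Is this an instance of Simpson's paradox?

Healthcare: Format B 68/126 = 54.0%, the skills-based format 95/153 = 62.1% → the skills-based format
Manufacturing: Format B 12/41 = 29.3%, the skills-based format 254/646 = 39.3% → the skills-based format
Retail: Format B 358/571 = 62.7%, the skills-based format 32/43 = 74.4% → the skills-based format
Overall: Format B 438/738 = 59.3%, the skills-based format 381/842 = 45.2% → Format B
The skills-based format wins each industry group but Format B wins overall — the comparison reverses. The skills-based format's applications skew toward manufacturing, which has a lower base rate.

Yes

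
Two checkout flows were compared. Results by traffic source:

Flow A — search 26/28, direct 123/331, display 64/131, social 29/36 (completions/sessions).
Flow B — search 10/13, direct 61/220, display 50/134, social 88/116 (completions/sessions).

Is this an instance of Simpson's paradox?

Search: Flow A 26/28 = 92.9%, Flow B 10/13 = 76.9% → Flow A
Direct: Flow A 123/331 = 37.2%, Flow B 61/220 = 27.7% → Flow A
Display: Flow A 64/131 = 48.9%, Flow B 50/134 = 37.3% → Flow A
Social: Flow A 29/36 = 80.6%, Flow B 88/116 = 75.9% → Flow A
Overall: Flow A 242/526 = 46.0%, Flow B 209/483 = 43.3% → Flow A
Flow A wins overall and in every traffic group — no reversal.

No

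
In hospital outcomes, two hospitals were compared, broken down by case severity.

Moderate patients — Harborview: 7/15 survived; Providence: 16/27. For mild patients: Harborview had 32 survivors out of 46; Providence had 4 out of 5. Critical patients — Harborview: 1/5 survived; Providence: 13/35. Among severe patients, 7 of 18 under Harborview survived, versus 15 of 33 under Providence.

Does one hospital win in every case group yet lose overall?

Yes

Moderate: Harborview 7/15 = 46.7%, Providence 16/27 = 59.3% → Providence
Mild: Harborview 32/46 = 69.6%, Providence 4/5 = 80.0% → Providence
Critical: Harborview 1/5 = 20.0%, Providence 13/35 = 37.1% → Providence
Severe: Harborview 7/18 = 38.9%, Providence 15/33 = 45.5% → Providence
Overall: Harborview 47/84 = 56.0%, Providence 48/100 = 48.0% → Harborview
Providence wins each case group but Harborview wins overall — the comparison reverses. Providence's patients skew toward critical, which has a lower base rate.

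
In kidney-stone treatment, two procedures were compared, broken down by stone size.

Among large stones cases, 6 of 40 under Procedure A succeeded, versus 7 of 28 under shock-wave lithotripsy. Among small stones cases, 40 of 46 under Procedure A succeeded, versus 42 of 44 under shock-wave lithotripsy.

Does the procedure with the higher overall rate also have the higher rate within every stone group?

Yes

Large stones: Procedure A 6/40 = 15.0%, shock-wave lithotripsy 7/28 = 25.0% → shock-wave lithotripsy
Small stones: Procedure A 40/46 = 87.0%, shock-wave lithotripsy 42/44 = 95.5% → shock-wave lithotripsy
Overall: Procedure A 46/86 = 53.5%, shock-wave lithotripsy 49/72 = 68.1% → shock-wave lithotripsy
Shock-wave lithotripsy wins overall and in every stone group — no reversal.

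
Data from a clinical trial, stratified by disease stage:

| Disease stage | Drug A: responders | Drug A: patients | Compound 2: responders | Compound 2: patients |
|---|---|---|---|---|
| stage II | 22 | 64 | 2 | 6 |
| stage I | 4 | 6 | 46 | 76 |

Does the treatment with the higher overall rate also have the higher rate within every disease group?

Stage II: Drug A 22/64 = 34.4%, Compound 2 2/6 = 33.3% → Drug A
Stage I: Drug A 4/6 = 66.7%, Compound 2 46/76 = 60.5% → Drug A
Overall: Drug A 26/70 = 37.1%, Compound 2 48/82 = 58.5% → Compound 2
Drug A wins each disease group but Compound 2 wins overall — the comparison reverses. Drug A's patients skew toward stage II, which has a lower base rate.

No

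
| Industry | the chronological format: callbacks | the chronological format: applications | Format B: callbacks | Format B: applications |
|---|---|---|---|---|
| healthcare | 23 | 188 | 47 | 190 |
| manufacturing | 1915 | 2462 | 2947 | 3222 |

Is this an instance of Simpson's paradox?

No

Healthcare: the chronological format 23/188 = 12.2%, Format B 47/190 = 24.7% → Format B
Manufacturing: the chronological format 1915/2462 = 77.8%, Format B 2947/3222 = 91.5% → Format B
Overall: the chronological format 1938/2650 = 73.1%, Format B 2994/3412 = 87.7% → Format B
Format B wins overall and in every industry group — no reversal.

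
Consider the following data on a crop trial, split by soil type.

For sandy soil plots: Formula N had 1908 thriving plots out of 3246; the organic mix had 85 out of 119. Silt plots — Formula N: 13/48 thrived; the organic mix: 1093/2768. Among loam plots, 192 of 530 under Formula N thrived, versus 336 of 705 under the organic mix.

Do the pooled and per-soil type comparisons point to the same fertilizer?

Sandy soil: Formula N 1908/3246 = 58.8%, the organic mix 85/119 = 71.4% → the organic mix
Silt: Formula N 13/48 = 27.1%, the organic mix 1093/2768 = 39.5% → the organic mix
Loam: Formula N 192/530 = 36.2%, the organic mix 336/705 = 47.7% → the organic mix
Overall: Formula N 2113/3824 = 55.3%, the organic mix 1514/3592 = 42.1% → Formula N
The organic mix wins each soil group but Formula N wins overall — the comparison reverses. The organic mix's plots skew toward silt, which has a lower base rate.

No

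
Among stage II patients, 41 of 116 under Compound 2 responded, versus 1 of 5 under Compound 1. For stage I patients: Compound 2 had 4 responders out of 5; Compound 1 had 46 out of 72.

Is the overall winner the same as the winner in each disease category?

Stage II: Compound 2 41/116 = 35.3%, Compound 1 1/5 = 20.0% → Compound 2
Stage I: Compound 2 4/5 = 80.0%, Compound 1 46/72 = 63.9% → Compound 2
Overall: Compound 2 45/121 = 37.2%, Compound 1 47/77 = 61.0% → Compound 1
Compound 2 wins each disease group but Compound 1 wins overall — the comparison reverses. Compound 2's patients skew toward stage II, which has a lower base rate.

No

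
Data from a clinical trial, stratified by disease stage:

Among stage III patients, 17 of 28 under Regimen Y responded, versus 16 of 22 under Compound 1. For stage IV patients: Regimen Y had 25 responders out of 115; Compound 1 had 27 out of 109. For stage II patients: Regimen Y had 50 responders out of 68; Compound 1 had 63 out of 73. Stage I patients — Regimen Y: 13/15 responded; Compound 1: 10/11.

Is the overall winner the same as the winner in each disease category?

Yes

Stage III: Regimen Y 17/28 = 60.7%, Compound 1 16/22 = 72.7% → Compound 1
Stage IV: Regimen Y 25/115 = 21.7%, Compound 1 27/109 = 24.8% → Compound 1
Stage II: Regimen Y 50/68 = 73.5%, Compound 1 63/73 = 86.3% → Compound 1
Stage I: Regimen Y 13/15 = 86.7%, Compound 1 10/11 = 90.9% → Compound 1
Overall: Regimen Y 105/226 = 46.5%, Compound 1 116/215 = 54.0% → Compound 1
Compound 1 wins overall and in every disease group — no reversal.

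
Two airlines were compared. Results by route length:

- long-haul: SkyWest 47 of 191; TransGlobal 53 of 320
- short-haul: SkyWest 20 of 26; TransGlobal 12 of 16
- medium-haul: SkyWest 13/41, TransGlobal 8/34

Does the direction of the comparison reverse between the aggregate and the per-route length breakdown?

Long-haul: SkyWest 47/191 = 24.6%, TransGlobal 53/320 = 16.6% → SkyWest
Short-haul: SkyWest 20/26 = 76.9%, TransGlobal 12/16 = 75.0% → SkyWest
Medium-haul: SkyWest 13/41 = 31.7%, TransGlobal 8/34 = 23.5% → SkyWest
Overall: SkyWest 80/258 = 31.0%, TransGlobal 73/370 = 19.7% → SkyWest
SkyWest wins overall and in every route group — no reversal.

No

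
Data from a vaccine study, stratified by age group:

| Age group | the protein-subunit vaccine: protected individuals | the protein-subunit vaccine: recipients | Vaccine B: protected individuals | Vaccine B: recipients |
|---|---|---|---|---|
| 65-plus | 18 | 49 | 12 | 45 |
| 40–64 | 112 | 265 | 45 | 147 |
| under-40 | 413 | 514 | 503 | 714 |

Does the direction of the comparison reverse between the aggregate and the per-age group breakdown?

65-plus: the protein-subunit vaccine 18/49 = 36.7%, Vaccine B 12/45 = 26.7% → the protein-subunit vaccine
40–64: the protein-subunit vaccine 112/265 = 42.3%, Vaccine B 45/147 = 30.6% → the protein-subunit vaccine
Under-40: the protein-subunit vaccine 413/514 = 80.4%, Vaccine B 503/714 = 70.4% → the protein-subunit vaccine
Overall: the protein-subunit vaccine 543/828 = 65.6%, Vaccine B 560/906 = 61.8% → the protein-subunit vaccine
The protein-subunit vaccine wins overall and in every age group — no reversal.

No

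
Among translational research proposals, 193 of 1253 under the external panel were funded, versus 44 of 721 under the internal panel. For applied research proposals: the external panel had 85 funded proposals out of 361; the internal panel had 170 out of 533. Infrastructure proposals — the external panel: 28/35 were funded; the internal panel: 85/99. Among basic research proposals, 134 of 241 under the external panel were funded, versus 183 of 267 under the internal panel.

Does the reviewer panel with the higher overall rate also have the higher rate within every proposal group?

Translational research: the external panel 193/1253 = 15.4%, the internal panel 44/721 = 6.1% → the external panel
Applied research: the external panel 85/361 = 23.5%, the internal panel 170/533 = 31.9% → the internal panel
Infrastructure: the external panel 28/35 = 80.0%, the internal panel 85/99 = 85.9% → the internal panel
Basic research: the external panel 134/241 = 55.6%, the internal panel 183/267 = 68.5% → the internal panel
Overall: the external panel 440/1890 = 23.3%, the internal panel 482/1620 = 29.8% → the internal panel
Neither sweeps: the external panel wins 1 of 4 groups, the internal panel wins 3. The internal panel wins overall but not every group — no Simpson reversal.

No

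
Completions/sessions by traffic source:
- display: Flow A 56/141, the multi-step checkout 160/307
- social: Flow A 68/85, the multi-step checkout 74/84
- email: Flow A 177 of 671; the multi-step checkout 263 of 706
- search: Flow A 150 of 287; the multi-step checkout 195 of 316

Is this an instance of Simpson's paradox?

Display: Flow A 56/141 = 39.7%, the multi-step checkout 160/307 = 52.1% → the multi-step checkout
Social: Flow A 68/85 = 80.0%, the multi-step checkout 74/84 = 88.1% → the multi-step checkout
Email: Flow A 177/671 = 26.4%, the multi-step checkout 263/706 = 37.3% → the multi-step checkout
Search: Flow A 150/287 = 52.3%, the multi-step checkout 195/316 = 61.7% → the multi-step checkout
Overall: Flow A 451/1184 = 38.1%, the multi-step checkout 692/1413 = 49.0% → the multi-step checkout
The multi-step checkout wins overall and in every traffic group — no reversal.

No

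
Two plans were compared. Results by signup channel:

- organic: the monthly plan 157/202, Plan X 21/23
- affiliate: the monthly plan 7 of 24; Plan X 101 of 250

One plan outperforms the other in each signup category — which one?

Organic: the monthly plan 157/202 = 77.7%, Plan X 21/23 = 91.3% → Plan X
Affiliate: the monthly plan 7/24 = 29.2%, Plan X 101/250 = 40.4% → Plan X
Plan X has the higher rate in both groups.

Plan X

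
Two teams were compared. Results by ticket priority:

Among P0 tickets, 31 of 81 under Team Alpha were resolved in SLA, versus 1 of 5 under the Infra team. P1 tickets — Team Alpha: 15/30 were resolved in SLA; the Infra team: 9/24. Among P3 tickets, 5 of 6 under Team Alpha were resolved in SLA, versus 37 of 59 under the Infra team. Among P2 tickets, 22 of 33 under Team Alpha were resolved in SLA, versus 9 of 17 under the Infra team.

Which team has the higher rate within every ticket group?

P0: Team Alpha 31/81 = 38.3%, the Infra team 1/5 = 20.0% → Team Alpha
P1: Team Alpha 15/30 = 50.0%, the Infra team 9/24 = 37.5% → Team Alpha
P3: Team Alpha 5/6 = 83.3%, the Infra team 37/59 = 62.7% → Team Alpha
P2: Team Alpha 22/33 = 66.7%, the Infra team 9/17 = 52.9% → Team Alpha
Team Alpha has the higher rate in all 4 groups.

Team Alpha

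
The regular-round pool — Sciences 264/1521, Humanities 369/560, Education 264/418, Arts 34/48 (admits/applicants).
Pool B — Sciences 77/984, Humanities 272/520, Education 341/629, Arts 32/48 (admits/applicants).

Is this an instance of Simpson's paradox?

No

Sciences: the regular-round pool 264/1521 = 17.4%, Pool B 77/984 = 7.8% → the regular-round pool
Humanities: the regular-round pool 369/560 = 65.9%, Pool B 272/520 = 52.3% → the regular-round pool
Education: the regular-round pool 264/418 = 63.2%, Pool B 341/629 = 54.2% → the regular-round pool
Arts: the regular-round pool 34/48 = 70.8%, Pool B 32/48 = 66.7% → the regular-round pool
Overall: the regular-round pool 931/2547 = 36.6%, Pool B 722/2181 = 33.1% → the regular-round pool
The regular-round pool wins overall and in every department group — no reversal.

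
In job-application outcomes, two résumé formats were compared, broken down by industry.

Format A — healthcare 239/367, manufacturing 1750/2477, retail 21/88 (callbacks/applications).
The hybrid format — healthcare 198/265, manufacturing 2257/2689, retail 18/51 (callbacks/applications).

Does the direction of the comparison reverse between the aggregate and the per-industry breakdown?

Healthcare: Format A 239/367 = 65.1%, the hybrid format 198/265 = 74.7% → the hybrid format
Manufacturing: Format A 1750/2477 = 70.6%, the hybrid format 2257/2689 = 83.9% → the hybrid format
Retail: Format A 21/88 = 23.9%, the hybrid format 18/51 = 35.3% → the hybrid format
Overall: Format A 2010/2932 = 68.6%, the hybrid format 2473/3005 = 82.3% → the hybrid format
The hybrid format wins overall and in every industry group — no reversal.

No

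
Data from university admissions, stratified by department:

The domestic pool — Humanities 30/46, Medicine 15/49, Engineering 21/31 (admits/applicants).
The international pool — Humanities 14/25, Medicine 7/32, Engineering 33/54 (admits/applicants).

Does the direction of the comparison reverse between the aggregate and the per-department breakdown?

No

Humanities: the domestic pool 30/46 = 65.2%, the international pool 14/25 = 56.0% → the domestic pool
Medicine: the domestic pool 15/49 = 30.6%, the international pool 7/32 = 21.9% → the domestic pool
Engineering: the domestic pool 21/31 = 67.7%, the international pool 33/54 = 61.1% → the domestic pool
Overall: the domestic pool 66/126 = 52.4%, the international pool 54/111 = 48.6% → the domestic pool
The domestic pool wins overall and in every department group — no reversal.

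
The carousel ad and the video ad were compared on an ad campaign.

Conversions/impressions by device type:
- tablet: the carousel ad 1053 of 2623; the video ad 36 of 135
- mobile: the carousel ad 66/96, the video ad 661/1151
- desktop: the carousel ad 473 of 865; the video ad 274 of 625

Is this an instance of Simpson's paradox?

Yes

Tablet: the carousel ad 1053/2623 = 40.1%, the video ad 36/135 = 26.7% → the carousel ad
Mobile: the carousel ad 66/96 = 68.8%, the video ad 661/1151 = 57.4% → the carousel ad
Desktop: the carousel ad 473/865 = 54.7%, the video ad 274/625 = 43.8% → the carousel ad
Overall: the carousel ad 1592/3584 = 44.4%, the video ad 971/1911 = 50.8% → the video ad
The carousel ad wins each device group but the video ad wins overall — the comparison reverses. The carousel ad's impressions skew toward tablet, which has a lower base rate.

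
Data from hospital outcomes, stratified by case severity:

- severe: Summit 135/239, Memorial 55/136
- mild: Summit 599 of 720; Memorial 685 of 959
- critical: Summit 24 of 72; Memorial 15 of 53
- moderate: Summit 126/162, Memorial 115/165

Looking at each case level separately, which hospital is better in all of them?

Severe: Summit 135/239 = 56.5%, Memorial 55/136 = 40.4% → Summit
Mild: Summit 599/720 = 83.2%, Memorial 685/959 = 71.4% → Summit
Critical: Summit 24/72 = 33.3%, Memorial 15/53 = 28.3% → Summit
Moderate: Summit 126/162 = 77.8%, Memorial 115/165 = 69.7% → Summit
Summit has the higher rate in all 4 groups.

Summit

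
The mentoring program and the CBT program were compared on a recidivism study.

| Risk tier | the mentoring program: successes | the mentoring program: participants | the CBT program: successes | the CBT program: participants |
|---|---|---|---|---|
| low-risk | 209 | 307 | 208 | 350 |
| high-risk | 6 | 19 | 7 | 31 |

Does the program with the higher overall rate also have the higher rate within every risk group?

Low-risk: the mentoring program 209/307 = 68.1%, the CBT program 208/350 = 59.4% → the mentoring program
High-risk: the mentoring program 6/19 = 31.6%, the CBT program 7/31 = 22.6% → the mentoring program
Overall: the mentoring program 215/326 = 66.0%, the CBT program 215/381 = 56.4% → the mentoring program
The mentoring program wins overall and in every risk group — no reversal.

Yes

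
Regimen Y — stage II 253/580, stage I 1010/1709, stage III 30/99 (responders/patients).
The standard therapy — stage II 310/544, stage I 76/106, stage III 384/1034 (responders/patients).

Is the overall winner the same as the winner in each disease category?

No

Stage II: Regimen Y 253/580 = 43.6%, the standard therapy 310/544 = 57.0% → the standard therapy
Stage I: Regimen Y 1010/1709 = 59.1%, the standard therapy 76/106 = 71.7% → the standard therapy
Stage III: Regimen Y 30/99 = 30.3%, the standard therapy 384/1034 = 37.1% → the standard therapy
Overall: Regimen Y 1293/2388 = 54.1%, the standard therapy 770/1684 = 45.7% → Regimen Y
The standard therapy wins each disease group but Regimen Y wins overall — the comparison reverses. The standard therapy's patients skew toward stage III, which has a lower base rate.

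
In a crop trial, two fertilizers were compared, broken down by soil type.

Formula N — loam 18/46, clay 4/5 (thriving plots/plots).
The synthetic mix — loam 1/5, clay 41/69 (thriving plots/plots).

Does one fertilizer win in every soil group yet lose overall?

Loam: Formula N 18/46 = 39.1%, the synthetic mix 1/5 = 20.0% → Formula N
Clay: Formula N 4/5 = 80.0%, the synthetic mix 41/69 = 59.4% → Formula N
Overall: Formula N 22/51 = 43.1%, the synthetic mix 42/74 = 56.8% → the synthetic mix
Formula N wins each soil group but the synthetic mix wins overall — the comparison reverses. Formula N's plots skew toward loam, which has a lower base rate.

Yes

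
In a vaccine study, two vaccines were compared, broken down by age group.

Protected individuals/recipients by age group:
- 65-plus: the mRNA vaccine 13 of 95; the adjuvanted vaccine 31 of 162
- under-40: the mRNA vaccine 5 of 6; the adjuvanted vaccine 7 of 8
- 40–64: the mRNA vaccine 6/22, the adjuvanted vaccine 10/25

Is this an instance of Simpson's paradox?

65-plus: the mRNA vaccine 13/95 = 13.7%, the adjuvanted vaccine 31/162 = 19.1% → the adjuvanted vaccine
Under-40: the mRNA vaccine 5/6 = 83.3%, the adjuvanted vaccine 7/8 = 87.5% → the adjuvanted vaccine
40–64: the mRNA vaccine 6/22 = 27.3%, the adjuvanted vaccine 10/25 = 40.0% → the adjuvanted vaccine
Overall: the mRNA vaccine 24/123 = 19.5%, the adjuvanted vaccine 48/195 = 24.6% → the adjuvanted vaccine
The adjuvanted vaccine wins overall and in every age group — no reversal.

No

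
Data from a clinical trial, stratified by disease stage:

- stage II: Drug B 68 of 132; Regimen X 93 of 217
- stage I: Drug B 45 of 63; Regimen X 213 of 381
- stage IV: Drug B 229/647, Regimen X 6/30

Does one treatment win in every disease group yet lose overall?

Yes

Stage II: Drug B 68/132 = 51.5%, Regimen X 93/217 = 42.9% → Drug B
Stage I: Drug B 45/63 = 71.4%, Regimen X 213/381 = 55.9% → Drug B
Stage IV: Drug B 229/647 = 35.4%, Regimen X 6/30 = 20.0% → Drug B
Overall: Drug B 342/842 = 40.6%, Regimen X 312/628 = 49.7% → Regimen X
Drug B wins each disease group but Regimen X wins overall — the comparison reverses. Drug B's patients skew toward stage IV, which has a lower base rate.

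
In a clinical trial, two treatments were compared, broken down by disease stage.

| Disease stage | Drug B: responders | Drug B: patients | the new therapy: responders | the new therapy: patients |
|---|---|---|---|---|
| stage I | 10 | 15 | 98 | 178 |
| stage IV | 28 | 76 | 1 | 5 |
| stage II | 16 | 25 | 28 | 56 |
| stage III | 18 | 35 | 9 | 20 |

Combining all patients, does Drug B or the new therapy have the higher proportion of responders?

Stage I: Drug B 10/15 = 66.7%, the new therapy 98/178 = 55.1% → Drug B
Stage IV: Drug B 28/76 = 36.8%, the new therapy 1/5 = 20.0% → Drug B
Stage II: Drug B 16/25 = 64.0%, the new therapy 28/56 = 50.0% → Drug B
Stage III: Drug B 18/35 = 51.4%, the new therapy 9/20 = 45.0% → Drug B
Overall: Drug B 72/151 = 47.7%, the new therapy 136/259 = 52.5% → the new therapy
(Drug B wins every disease group but the new therapy wins overall — Drug B's patients skew toward the low-rate stage IV group.)

the new therapy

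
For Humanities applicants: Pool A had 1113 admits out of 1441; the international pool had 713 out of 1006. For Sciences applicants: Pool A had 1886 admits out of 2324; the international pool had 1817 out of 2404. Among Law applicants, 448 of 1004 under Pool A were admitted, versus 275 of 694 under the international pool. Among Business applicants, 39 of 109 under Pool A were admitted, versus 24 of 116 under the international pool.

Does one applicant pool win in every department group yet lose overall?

No

Humanities: Pool A 1113/1441 = 77.2%, the international pool 713/1006 = 70.9% → Pool A
Sciences: Pool A 1886/2324 = 81.2%, the international pool 1817/2404 = 75.6% → Pool A
Law: Pool A 448/1004 = 44.6%, the international pool 275/694 = 39.6% → Pool A
Business: Pool A 39/109 = 35.8%, the international pool 24/116 = 20.7% → Pool A
Overall: Pool A 3486/4878 = 71.5%, the international pool 2829/4220 = 67.0% → Pool A
Pool A wins overall and in every department group — no reversal.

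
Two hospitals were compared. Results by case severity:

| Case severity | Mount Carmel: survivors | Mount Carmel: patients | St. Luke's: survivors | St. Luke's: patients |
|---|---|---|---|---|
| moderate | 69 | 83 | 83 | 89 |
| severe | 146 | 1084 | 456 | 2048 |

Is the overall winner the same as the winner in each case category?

Moderate: Mount Carmel 69/83 = 83.1%, St. Luke's 83/89 = 93.3% → St. Luke's
Severe: Mount Carmel 146/1084 = 13.5%, St. Luke's 456/2048 = 22.3% → St. Luke's
Overall: Mount Carmel 215/1167 = 18.4%, St. Luke's 539/2137 = 25.2% → St. Luke's
St. Luke's wins overall and in every case group — no reversal.

Yes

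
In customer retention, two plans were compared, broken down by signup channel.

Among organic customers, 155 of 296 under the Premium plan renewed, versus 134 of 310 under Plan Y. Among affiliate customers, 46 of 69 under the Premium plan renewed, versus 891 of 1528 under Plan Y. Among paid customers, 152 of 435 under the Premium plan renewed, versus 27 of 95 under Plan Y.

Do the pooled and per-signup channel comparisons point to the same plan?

No

Organic: the Premium plan 155/296 = 52.4%, Plan Y 134/310 = 43.2% → the Premium plan
Affiliate: the Premium plan 46/69 = 66.7%, Plan Y 891/1528 = 58.3% → the Premium plan
Paid: the Premium plan 152/435 = 34.9%, Plan Y 27/95 = 28.4% → the Premium plan
Overall: the Premium plan 353/800 = 44.1%, Plan Y 1052/1933 = 54.4% → Plan Y
The Premium plan wins each signup group but Plan Y wins overall — the comparison reverses. The Premium plan's customers skew toward paid, which has a lower base rate.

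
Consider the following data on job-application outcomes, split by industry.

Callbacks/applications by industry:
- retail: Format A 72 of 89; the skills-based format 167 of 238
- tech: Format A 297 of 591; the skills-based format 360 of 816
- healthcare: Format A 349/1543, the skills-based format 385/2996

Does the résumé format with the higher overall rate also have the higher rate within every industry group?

Yes

Retail: Format A 72/89 = 80.9%, the skills-based format 167/238 = 70.2% → Format A
Tech: Format A 297/591 = 50.3%, the skills-based format 360/816 = 44.1% → Format A
Healthcare: Format A 349/1543 = 22.6%, the skills-based format 385/2996 = 12.9% → Format A
Overall: Format A 718/2223 = 32.3%, the skills-based format 912/4050 = 22.5% → Format A
Format A wins overall and in every industry group — no reversal.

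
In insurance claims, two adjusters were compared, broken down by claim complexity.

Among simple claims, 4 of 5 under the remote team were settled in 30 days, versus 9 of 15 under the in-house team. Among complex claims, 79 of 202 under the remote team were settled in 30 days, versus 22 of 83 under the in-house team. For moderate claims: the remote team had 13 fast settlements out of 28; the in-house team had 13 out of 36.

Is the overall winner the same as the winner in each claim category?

Yes

Simple: the remote team 4/5 = 80.0%, the in-house team 9/15 = 60.0% → the remote team
Complex: the remote team 79/202 = 39.1%, the in-house team 22/83 = 26.5% → the remote team
Moderate: the remote team 13/28 = 46.4%, the in-house team 13/36 = 36.1% → the remote team
Overall: the remote team 96/235 = 40.9%, the in-house team 44/134 = 32.8% → the remote team
The remote team wins overall and in every claim group — no reversal.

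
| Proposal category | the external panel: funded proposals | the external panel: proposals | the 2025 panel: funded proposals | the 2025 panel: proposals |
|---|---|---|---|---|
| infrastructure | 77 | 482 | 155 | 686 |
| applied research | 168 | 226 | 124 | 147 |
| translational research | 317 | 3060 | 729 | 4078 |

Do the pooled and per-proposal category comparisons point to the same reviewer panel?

Yes

Infrastructure: the external panel 77/482 = 16.0%, the 2025 panel 155/686 = 22.6% → the 2025 panel
Applied research: the external panel 168/226 = 74.3%, the 2025 panel 124/147 = 84.4% → the 2025 panel
Translational research: the external panel 317/3060 = 10.4%, the 2025 panel 729/4078 = 17.9% → the 2025 panel
Overall: the external panel 562/3768 = 14.9%, the 2025 panel 1008/4911 = 20.5% → the 2025 panel
The 2025 panel wins overall and in every proposal group — no reversal.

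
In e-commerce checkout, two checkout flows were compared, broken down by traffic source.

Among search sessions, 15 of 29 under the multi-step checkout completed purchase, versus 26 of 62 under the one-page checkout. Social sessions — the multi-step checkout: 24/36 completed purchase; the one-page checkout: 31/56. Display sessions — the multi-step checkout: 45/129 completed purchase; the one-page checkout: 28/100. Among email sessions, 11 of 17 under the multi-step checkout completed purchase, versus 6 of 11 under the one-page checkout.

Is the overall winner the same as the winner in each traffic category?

Yes

Search: the multi-step checkout 15/29 = 51.7%, the one-page checkout 26/62 = 41.9% → the multi-step checkout
Social: the multi-step checkout 24/36 = 66.7%, the one-page checkout 31/56 = 55.4% → the multi-step checkout
Display: the multi-step checkout 45/129 = 34.9%, the one-page checkout 28/100 = 28.0% → the multi-step checkout
Email: the multi-step checkout 11/17 = 64.7%, the one-page checkout 6/11 = 54.5% → the multi-step checkout
Overall: the multi-step checkout 95/211 = 45.0%, the one-page checkout 91/229 = 39.7% → the multi-step checkout
The multi-step checkout wins overall and in every traffic group — no reversal.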